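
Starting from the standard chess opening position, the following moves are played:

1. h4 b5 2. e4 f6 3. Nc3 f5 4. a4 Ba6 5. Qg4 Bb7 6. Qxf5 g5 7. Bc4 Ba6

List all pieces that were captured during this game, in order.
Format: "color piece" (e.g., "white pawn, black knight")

Tracking captures:
  Qxf5: captured black pawn

black pawn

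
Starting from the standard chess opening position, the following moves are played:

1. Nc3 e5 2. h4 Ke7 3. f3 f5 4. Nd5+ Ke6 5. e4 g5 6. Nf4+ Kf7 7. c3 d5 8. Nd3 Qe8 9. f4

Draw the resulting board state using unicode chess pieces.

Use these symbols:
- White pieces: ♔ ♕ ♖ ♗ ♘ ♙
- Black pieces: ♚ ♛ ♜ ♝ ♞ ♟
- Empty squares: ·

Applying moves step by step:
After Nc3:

♜ ♞ ♝ ♛ ♚ ♝ ♞ ♜
♟ ♟ ♟ ♟ ♟ ♟ ♟ ♟
· · · · · · · ·
· · · · · · · ·
· · · · · · · ·
· · ♘ · · · · ·
♙ ♙ ♙ ♙ ♙ ♙ ♙ ♙
♖ · ♗ ♕ ♔ ♗ ♘ ♖


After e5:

♜ ♞ ♝ ♛ ♚ ♝ ♞ ♜
♟ ♟ ♟ ♟ · ♟ ♟ ♟
· · · · · · · ·
· · · · ♟ · · ·
· · · · · · · ·
· · ♘ · · · · ·
♙ ♙ ♙ ♙ ♙ ♙ ♙ ♙
♖ · ♗ ♕ ♔ ♗ ♘ ♖


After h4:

♜ ♞ ♝ ♛ ♚ ♝ ♞ ♜
♟ ♟ ♟ ♟ · ♟ ♟ ♟
· · · · · · · ·
· · · · ♟ · · ·
· · · · · · · ♙
· · ♘ · · · · ·
♙ ♙ ♙ ♙ ♙ ♙ ♙ ·
♖ · ♗ ♕ ♔ ♗ ♘ ♖


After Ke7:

♜ ♞ ♝ ♛ · ♝ ♞ ♜
♟ ♟ ♟ ♟ ♚ ♟ ♟ ♟
· · · · · · · ·
· · · · ♟ · · ·
· · · · · · · ♙
· · ♘ · · · · ·
♙ ♙ ♙ ♙ ♙ ♙ ♙ ·
♖ · ♗ ♕ ♔ ♗ ♘ ♖


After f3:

♜ ♞ ♝ ♛ · ♝ ♞ ♜
♟ ♟ ♟ ♟ ♚ ♟ ♟ ♟
· · · · · · · ·
· · · · ♟ · · ·
· · · · · · · ♙
· · ♘ · · ♙ · ·
♙ ♙ ♙ ♙ ♙ · ♙ ·
♖ · ♗ ♕ ♔ ♗ ♘ ♖


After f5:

♜ ♞ ♝ ♛ · ♝ ♞ ♜
♟ ♟ ♟ ♟ ♚ · ♟ ♟
· · · · · · · ·
· · · · ♟ ♟ · ·
· · · · · · · ♙
· · ♘ · · ♙ · ·
♙ ♙ ♙ ♙ ♙ · ♙ ·
♖ · ♗ ♕ ♔ ♗ ♘ ♖


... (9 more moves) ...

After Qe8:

♜ ♞ ♝ · ♛ ♝ ♞ ♜
♟ ♟ ♟ · · ♚ · ♟
· · · · · · · ·
· · · ♟ ♟ ♟ ♟ ·
· · · · ♙ · · ♙
· · ♙ ♘ · ♙ · ·
♙ ♙ · ♙ · · ♙ ·
♖ · ♗ ♕ ♔ ♗ ♘ ♖


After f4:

♜ ♞ ♝ · ♛ ♝ ♞ ♜
♟ ♟ ♟ · · ♚ · ♟
· · · · · · · ·
· · · ♟ ♟ ♟ ♟ ·
· · · · ♙ ♙ · ♙
· · ♙ ♘ · · · ·
♙ ♙ · ♙ · · ♙ ·
♖ · ♗ ♕ ♔ ♗ ♘ ♖



  a b c d e f g h
  ─────────────────
8│♜ ♞ ♝ · ♛ ♝ ♞ ♜│8
7│♟ ♟ ♟ · · ♚ · ♟│7
6│· · · · · · · ·│6
5│· · · ♟ ♟ ♟ ♟ ·│5
4│· · · · ♙ ♙ · ♙│4
3│· · ♙ ♘ · · · ·│3
2│♙ ♙ · ♙ · · ♙ ·│2
1│♖ · ♗ ♕ ♔ ♗ ♘ ♖│1
  ─────────────────
  a b c d e f g h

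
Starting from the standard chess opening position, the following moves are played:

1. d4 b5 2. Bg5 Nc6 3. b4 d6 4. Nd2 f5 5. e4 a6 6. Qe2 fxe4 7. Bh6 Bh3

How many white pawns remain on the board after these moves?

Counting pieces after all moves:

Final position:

  a b c d e f g h
  ─────────────────
8│♜ · · ♛ ♚ ♝ ♞ ♜│8
7│· · ♟ · ♟ · ♟ ♟│7
6│♟ · ♞ ♟ · · · ♗│6
5│· ♟ · · · · · ·│5
4│· ♙ · ♙ ♟ · · ·│4
3│· · · · · · · ♝│3
2│♙ · ♙ ♘ ♕ ♙ ♙ ♙│2
1│♖ · · · ♔ ♗ ♘ ♖│1
  ─────────────────
  a b c d e f g h


7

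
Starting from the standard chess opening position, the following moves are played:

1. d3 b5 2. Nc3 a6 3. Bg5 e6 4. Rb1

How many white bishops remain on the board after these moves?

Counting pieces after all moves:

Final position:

  a b c d e f g h
  ─────────────────
8│♜ ♞ ♝ ♛ ♚ ♝ ♞ ♜│8
7│· · ♟ ♟ · ♟ ♟ ♟│7
6│♟ · · · ♟ · · ·│6
5│· ♟ · · · · ♗ ·│5
4│· · · · · · · ·│4
3│· · ♘ ♙ · · · ·│3
2│♙ ♙ ♙ · ♙ ♙ ♙ ♙│2
1│· ♖ · ♕ ♔ ♗ ♘ ♖│1
  ─────────────────
  a b c d e f g h


2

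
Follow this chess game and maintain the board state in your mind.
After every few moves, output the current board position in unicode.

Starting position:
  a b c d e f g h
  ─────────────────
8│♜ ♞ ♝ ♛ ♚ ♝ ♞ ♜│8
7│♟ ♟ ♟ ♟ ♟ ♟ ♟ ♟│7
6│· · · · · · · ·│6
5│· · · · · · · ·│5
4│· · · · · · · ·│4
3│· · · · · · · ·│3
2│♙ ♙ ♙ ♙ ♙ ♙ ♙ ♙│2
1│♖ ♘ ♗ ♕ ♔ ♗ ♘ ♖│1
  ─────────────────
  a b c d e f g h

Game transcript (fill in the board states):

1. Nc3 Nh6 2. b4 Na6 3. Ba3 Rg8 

  a b c d e f g h
  ─────────────────
8│♜ · ♝ ♛ ♚ ♝ ♜ ·│8
7│♟ ♟ ♟ ♟ ♟ ♟ ♟ ♟│7
6│♞ · · · · · · ♞│6
5│· · · · · · · ·│5
4│· ♙ · · · · · ·│4
3│♗ · ♘ · · · · ·│3
2│♙ · ♙ ♙ ♙ ♙ ♙ ♙│2
1│♖ · · ♕ ♔ ♗ ♘ ♖│1
  ─────────────────
  a b c d e f g h

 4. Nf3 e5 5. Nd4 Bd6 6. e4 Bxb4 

  a b c d e f g h
  ─────────────────
8│♜ · ♝ ♛ ♚ · ♜ ·│8
7│♟ ♟ ♟ ♟ · ♟ ♟ ♟│7
6│♞ · · · · · · ♞│6
5│· · · · ♟ · · ·│5
4│· ♝ · ♘ ♙ · · ·│4
3│♗ · ♘ · · · · ·│3
2│♙ · ♙ ♙ · ♙ ♙ ♙│2
1│♖ · · ♕ ♔ ♗ · ♖│1
  ─────────────────
  a b c d e f g h

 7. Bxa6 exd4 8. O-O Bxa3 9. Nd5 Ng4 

  a b c d e f g h
  ─────────────────
8│♜ · ♝ ♛ ♚ · ♜ ·│8
7│♟ ♟ ♟ ♟ · ♟ ♟ ♟│7
6│♗ · · · · · · ·│6
5│· · · ♘ · · · ·│5
4│· · · ♟ ♙ · ♞ ·│4
3│♝ · · · · · · ·│3
2│♙ · ♙ ♙ · ♙ ♙ ♙│2
1│♖ · · ♕ · ♖ ♔ ·│1
  ─────────────────
  a b c d e f g h

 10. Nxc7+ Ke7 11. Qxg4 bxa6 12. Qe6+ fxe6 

  a b c d e f g h
  ─────────────────
8│♜ · ♝ ♛ · · ♜ ·│8
7│♟ · ♘ ♟ ♚ · ♟ ♟│7
6│♟ · · · ♟ · · ·│6
5│· · · · · · · ·│5
4│· · · ♟ ♙ · · ·│4
3│♝ · · · · · · ·│3
2│♙ · ♙ ♙ · ♙ ♙ ♙│2
1│♖ · · · · ♖ ♔ ·│1
  ─────────────────
  a b c d e f g h

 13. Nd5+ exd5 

  a b c d e f g h
  ─────────────────
8│♜ · ♝ ♛ · · ♜ ·│8
7│♟ · · ♟ ♚ · ♟ ♟│7
6│♟ · · · · · · ·│6
5│· · · ♟ · · · ·│5
4│· · · ♟ ♙ · · ·│4
3│♝ · · · · · · ·│3
2│♙ · ♙ ♙ · ♙ ♙ ♙│2
1│♖ · · · · ♖ ♔ ·│1
  ─────────────────
  a b c d e f g h


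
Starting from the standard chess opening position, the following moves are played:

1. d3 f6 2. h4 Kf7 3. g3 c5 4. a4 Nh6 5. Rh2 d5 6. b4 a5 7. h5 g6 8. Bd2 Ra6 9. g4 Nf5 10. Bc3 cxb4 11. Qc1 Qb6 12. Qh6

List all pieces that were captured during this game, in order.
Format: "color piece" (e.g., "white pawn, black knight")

Tracking captures:
  cxb4: captured white pawn

white pawn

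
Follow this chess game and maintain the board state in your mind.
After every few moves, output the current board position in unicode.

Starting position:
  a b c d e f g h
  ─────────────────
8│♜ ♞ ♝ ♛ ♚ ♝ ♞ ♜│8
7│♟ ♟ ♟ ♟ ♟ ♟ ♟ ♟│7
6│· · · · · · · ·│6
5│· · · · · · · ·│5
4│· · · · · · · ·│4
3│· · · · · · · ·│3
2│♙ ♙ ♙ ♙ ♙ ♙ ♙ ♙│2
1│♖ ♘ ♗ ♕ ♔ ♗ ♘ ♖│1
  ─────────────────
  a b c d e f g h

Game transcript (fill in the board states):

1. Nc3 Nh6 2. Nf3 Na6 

  a b c d e f g h
  ─────────────────
8│♜ · ♝ ♛ ♚ ♝ · ♜│8
7│♟ ♟ ♟ ♟ ♟ ♟ ♟ ♟│7
6│♞ · · · · · · ♞│6
5│· · · · · · · ·│5
4│· · · · · · · ·│4
3│· · ♘ · · ♘ · ·│3
2│♙ ♙ ♙ ♙ ♙ ♙ ♙ ♙│2
1│♖ · ♗ ♕ ♔ ♗ · ♖│1
  ─────────────────
  a b c d e f g h

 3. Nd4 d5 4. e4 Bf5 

  a b c d e f g h
  ─────────────────
8│♜ · · ♛ ♚ ♝ · ♜│8
7│♟ ♟ ♟ · ♟ ♟ ♟ ♟│7
6│♞ · · · · · · ♞│6
5│· · · ♟ · ♝ · ·│5
4│· · · ♘ ♙ · · ·│4
3│· · ♘ · · · · ·│3
2│♙ ♙ ♙ ♙ · ♙ ♙ ♙│2
1│♖ · ♗ ♕ ♔ ♗ · ♖│1
  ─────────────────
  a b c d e f g h

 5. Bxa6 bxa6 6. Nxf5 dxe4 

  a b c d e f g h
  ─────────────────
8│♜ · · ♛ ♚ ♝ · ♜│8
7│♟ · ♟ · ♟ ♟ ♟ ♟│7
6│♟ · · · · · · ♞│6
5│· · · · · ♘ · ·│5
4│· · · · ♟ · · ·│4
3│· · ♘ · · · · ·│3
2│♙ ♙ ♙ ♙ · ♙ ♙ ♙│2
1│♖ · ♗ ♕ ♔ · · ♖│1
  ─────────────────
  a b c d e f g h

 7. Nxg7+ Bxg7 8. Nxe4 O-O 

  a b c d e f g h
  ─────────────────
8│♜ · · ♛ · ♜ ♚ ·│8
7│♟ · ♟ · ♟ ♟ ♝ ♟│7
6│♟ · · · · · · ♞│6
5│· · · · · · · ·│5
4│· · · · ♘ · · ·│4
3│· · · · · · · ·│3
2│♙ ♙ ♙ ♙ · ♙ ♙ ♙│2
1│♖ · ♗ ♕ ♔ · · ♖│1
  ─────────────────
  a b c d e f g h

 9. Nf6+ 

  a b c d e f g h
  ─────────────────
8│♜ · · ♛ · ♜ ♚ ·│8
7│♟ · ♟ · ♟ ♟ ♝ ♟│7
6│♟ · · · · ♘ · ♞│6
5│· · · · · · · ·│5
4│· · · · · · · ·│4
3│· · · · · · · ·│3
2│♙ ♙ ♙ ♙ · ♙ ♙ ♙│2
1│♖ · ♗ ♕ ♔ · · ♖│1
  ─────────────────
  a b c d e f g h


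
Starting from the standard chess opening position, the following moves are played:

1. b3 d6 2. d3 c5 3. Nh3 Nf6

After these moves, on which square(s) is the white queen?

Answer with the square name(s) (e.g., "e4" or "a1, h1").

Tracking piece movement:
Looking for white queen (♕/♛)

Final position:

  a b c d e f g h
  ─────────────────
8│♜ ♞ ♝ ♛ ♚ ♝ · ♜│8
7│♟ ♟ · · ♟ ♟ ♟ ♟│7
6│· · · ♟ · ♞ · ·│6
5│· · ♟ · · · · ·│5
4│· · · · · · · ·│4
3│· ♙ · ♙ · · · ♘│3
2│♙ · ♙ · ♙ ♙ ♙ ♙│2
1│♖ ♘ ♗ ♕ ♔ ♗ · ♖│1
  ─────────────────
  a b c d e f g h


d1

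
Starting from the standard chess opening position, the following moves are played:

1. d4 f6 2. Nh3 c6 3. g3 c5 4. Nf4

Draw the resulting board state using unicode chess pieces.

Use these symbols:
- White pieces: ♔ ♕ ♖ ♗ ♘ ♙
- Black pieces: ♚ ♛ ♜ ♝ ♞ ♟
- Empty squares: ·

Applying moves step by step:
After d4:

♜ ♞ ♝ ♛ ♚ ♝ ♞ ♜
♟ ♟ ♟ ♟ ♟ ♟ ♟ ♟
· · · · · · · ·
· · · · · · · ·
· · · ♙ · · · ·
· · · · · · · ·
♙ ♙ ♙ · ♙ ♙ ♙ ♙
♖ ♘ ♗ ♕ ♔ ♗ ♘ ♖


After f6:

♜ ♞ ♝ ♛ ♚ ♝ ♞ ♜
♟ ♟ ♟ ♟ ♟ · ♟ ♟
· · · · · ♟ · ·
· · · · · · · ·
· · · ♙ · · · ·
· · · · · · · ·
♙ ♙ ♙ · ♙ ♙ ♙ ♙
♖ ♘ ♗ ♕ ♔ ♗ ♘ ♖


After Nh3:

♜ ♞ ♝ ♛ ♚ ♝ ♞ ♜
♟ ♟ ♟ ♟ ♟ · ♟ ♟
· · · · · ♟ · ·
· · · · · · · ·
· · · ♙ · · · ·
· · · · · · · ♘
♙ ♙ ♙ · ♙ ♙ ♙ ♙
♖ ♘ ♗ ♕ ♔ ♗ · ♖


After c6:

♜ ♞ ♝ ♛ ♚ ♝ ♞ ♜
♟ ♟ · ♟ ♟ · ♟ ♟
· · ♟ · · ♟ · ·
· · · · · · · ·
· · · ♙ · · · ·
· · · · · · · ♘
♙ ♙ ♙ · ♙ ♙ ♙ ♙
♖ ♘ ♗ ♕ ♔ ♗ · ♖


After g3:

♜ ♞ ♝ ♛ ♚ ♝ ♞ ♜
♟ ♟ · ♟ ♟ · ♟ ♟
· · ♟ · · ♟ · ·
· · · · · · · ·
· · · ♙ · · · ·
· · · · · · ♙ ♘
♙ ♙ ♙ · ♙ ♙ · ♙
♖ ♘ ♗ ♕ ♔ ♗ · ♖


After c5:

♜ ♞ ♝ ♛ ♚ ♝ ♞ ♜
♟ ♟ · ♟ ♟ · ♟ ♟
· · · · · ♟ · ·
· · ♟ · · · · ·
· · · ♙ · · · ·
· · · · · · ♙ ♘
♙ ♙ ♙ · ♙ ♙ · ♙
♖ ♘ ♗ ♕ ♔ ♗ · ♖


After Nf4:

♜ ♞ ♝ ♛ ♚ ♝ ♞ ♜
♟ ♟ · ♟ ♟ · ♟ ♟
· · · · · ♟ · ·
· · ♟ · · · · ·
· · · ♙ · ♘ · ·
· · · · · · ♙ ·
♙ ♙ ♙ · ♙ ♙ · ♙
♖ ♘ ♗ ♕ ♔ ♗ · ♖



  a b c d e f g h
  ─────────────────
8│♜ ♞ ♝ ♛ ♚ ♝ ♞ ♜│8
7│♟ ♟ · ♟ ♟ · ♟ ♟│7
6│· · · · · ♟ · ·│6
5│· · ♟ · · · · ·│5
4│· · · ♙ · ♘ · ·│4
3│· · · · · · ♙ ·│3
2│♙ ♙ ♙ · ♙ ♙ · ♙│2
1│♖ ♘ ♗ ♕ ♔ ♗ · ♖│1
  ─────────────────
  a b c d e f g h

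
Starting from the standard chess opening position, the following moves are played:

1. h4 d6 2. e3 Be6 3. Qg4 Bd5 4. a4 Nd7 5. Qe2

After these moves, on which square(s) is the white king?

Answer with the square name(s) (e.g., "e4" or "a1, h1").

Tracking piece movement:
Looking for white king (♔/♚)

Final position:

  a b c d e f g h
  ─────────────────
8│♜ · · ♛ ♚ ♝ ♞ ♜│8
7│♟ ♟ ♟ ♞ ♟ ♟ ♟ ♟│7
6│· · · ♟ · · · ·│6
5│· · · ♝ · · · ·│5
4│♙ · · · · · · ♙│4
3│· · · · ♙ · · ·│3
2│· ♙ ♙ ♙ ♕ ♙ ♙ ·│2
1│♖ ♘ ♗ · ♔ ♗ ♘ ♖│1
  ─────────────────
  a b c d e f g h


e1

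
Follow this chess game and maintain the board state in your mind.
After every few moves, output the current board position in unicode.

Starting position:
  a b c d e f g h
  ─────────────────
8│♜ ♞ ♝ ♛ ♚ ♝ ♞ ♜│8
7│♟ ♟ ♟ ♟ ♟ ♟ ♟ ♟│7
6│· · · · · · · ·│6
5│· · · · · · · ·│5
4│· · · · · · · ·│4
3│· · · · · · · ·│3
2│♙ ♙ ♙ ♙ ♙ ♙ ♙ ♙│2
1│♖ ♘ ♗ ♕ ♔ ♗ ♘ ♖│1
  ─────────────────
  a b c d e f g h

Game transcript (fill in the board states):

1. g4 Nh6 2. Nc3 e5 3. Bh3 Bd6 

  a b c d e f g h
  ─────────────────
8│♜ ♞ ♝ ♛ ♚ · · ♜│8
7│♟ ♟ ♟ ♟ · ♟ ♟ ♟│7
6│· · · ♝ · · · ♞│6
5│· · · · ♟ · · ·│5
4│· · · · · · ♙ ·│4
3│· · ♘ · · · · ♗│3
2│♙ ♙ ♙ ♙ ♙ ♙ · ♙│2
1│♖ · ♗ ♕ ♔ · ♘ ♖│1
  ─────────────────
  a b c d e f g h

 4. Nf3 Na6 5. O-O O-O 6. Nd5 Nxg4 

  a b c d e f g h
  ─────────────────
8│♜ · ♝ ♛ · ♜ ♚ ·│8
7│♟ ♟ ♟ ♟ · ♟ ♟ ♟│7
6│♞ · · ♝ · · · ·│6
5│· · · ♘ ♟ · · ·│5
4│· · · · · · ♞ ·│4
3│· · · · · ♘ · ♗│3
2│♙ ♙ ♙ ♙ ♙ ♙ · ♙│2
1│♖ · ♗ ♕ · ♖ ♔ ·│1
  ─────────────────
  a b c d e f g h

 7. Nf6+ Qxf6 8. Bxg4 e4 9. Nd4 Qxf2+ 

  a b c d e f g h
  ─────────────────
8│♜ · ♝ · · ♜ ♚ ·│8
7│♟ ♟ ♟ ♟ · ♟ ♟ ♟│7
6│♞ · · ♝ · · · ·│6
5│· · · · · · · ·│5
4│· · · ♘ ♟ · ♗ ·│4
3│· · · · · · · ·│3
2│♙ ♙ ♙ ♙ ♙ ♛ · ♙│2
1│♖ · ♗ ♕ · ♖ ♔ ·│1
  ─────────────────
  a b c d e f g h

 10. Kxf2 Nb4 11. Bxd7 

  a b c d e f g h
  ─────────────────
8│♜ · ♝ · · ♜ ♚ ·│8
7│♟ ♟ ♟ ♗ · ♟ ♟ ♟│7
6│· · · ♝ · · · ·│6
5│· · · · · · · ·│5
4│· ♞ · ♘ ♟ · · ·│4
3│· · · · · · · ·│3
2│♙ ♙ ♙ ♙ ♙ ♔ · ♙│2
1│♖ · ♗ ♕ · ♖ · ·│1
  ─────────────────
  a b c d e f g h


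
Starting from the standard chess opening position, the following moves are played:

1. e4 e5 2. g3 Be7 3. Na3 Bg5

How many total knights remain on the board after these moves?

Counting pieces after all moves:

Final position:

  a b c d e f g h
  ─────────────────
8│♜ ♞ ♝ ♛ ♚ · ♞ ♜│8
7│♟ ♟ ♟ ♟ · ♟ ♟ ♟│7
6│· · · · · · · ·│6
5│· · · · ♟ · ♝ ·│5
4│· · · · ♙ · · ·│4
3│♘ · · · · · ♙ ·│3
2│♙ ♙ ♙ ♙ · ♙ · ♙│2
1│♖ · ♗ ♕ ♔ ♗ ♘ ♖│1
  ─────────────────
  a b c d e f g h


4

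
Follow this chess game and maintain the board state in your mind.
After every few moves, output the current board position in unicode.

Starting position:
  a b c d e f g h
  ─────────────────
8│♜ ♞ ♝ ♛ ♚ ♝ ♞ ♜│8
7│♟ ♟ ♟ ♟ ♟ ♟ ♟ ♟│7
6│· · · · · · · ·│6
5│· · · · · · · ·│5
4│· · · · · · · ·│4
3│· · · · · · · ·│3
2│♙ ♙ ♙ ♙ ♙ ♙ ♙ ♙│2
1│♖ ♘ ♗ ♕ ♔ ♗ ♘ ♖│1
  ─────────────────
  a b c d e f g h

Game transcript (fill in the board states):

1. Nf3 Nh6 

  a b c d e f g h
  ─────────────────
8│♜ ♞ ♝ ♛ ♚ ♝ · ♜│8
7│♟ ♟ ♟ ♟ ♟ ♟ ♟ ♟│7
6│· · · · · · · ♞│6
5│· · · · · · · ·│5
4│· · · · · · · ·│4
3│· · · · · ♘ · ·│3
2│♙ ♙ ♙ ♙ ♙ ♙ ♙ ♙│2
1│♖ ♘ ♗ ♕ ♔ ♗ · ♖│1
  ─────────────────
  a b c d e f g h

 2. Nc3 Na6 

  a b c d e f g h
  ─────────────────
8│♜ · ♝ ♛ ♚ ♝ · ♜│8
7│♟ ♟ ♟ ♟ ♟ ♟ ♟ ♟│7
6│♞ · · · · · · ♞│6
5│· · · · · · · ·│5
4│· · · · · · · ·│4
3│· · ♘ · · ♘ · ·│3
2│♙ ♙ ♙ ♙ ♙ ♙ ♙ ♙│2
1│♖ · ♗ ♕ ♔ ♗ · ♖│1
  ─────────────────
  a b c d e f g h

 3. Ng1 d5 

  a b c d e f g h
  ─────────────────
8│♜ · ♝ ♛ ♚ ♝ · ♜│8
7│♟ ♟ ♟ · ♟ ♟ ♟ ♟│7
6│♞ · · · · · · ♞│6
5│· · · ♟ · · · ·│5
4│· · · · · · · ·│4
3│· · ♘ · · · · ·│3
2│♙ ♙ ♙ ♙ ♙ ♙ ♙ ♙│2
1│♖ · ♗ ♕ ♔ ♗ ♘ ♖│1
  ─────────────────
  a b c d e f g h

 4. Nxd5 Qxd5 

  a b c d e f g h
  ─────────────────
8│♜ · ♝ · ♚ ♝ · ♜│8
7│♟ ♟ ♟ · ♟ ♟ ♟ ♟│7
6│♞ · · · · · · ♞│6
5│· · · ♛ · · · ·│5
4│· · · · · · · ·│4
3│· · · · · · · ·│3
2│♙ ♙ ♙ ♙ ♙ ♙ ♙ ♙│2
1│♖ · ♗ ♕ ♔ ♗ ♘ ♖│1
  ─────────────────
  a b c d e f g h



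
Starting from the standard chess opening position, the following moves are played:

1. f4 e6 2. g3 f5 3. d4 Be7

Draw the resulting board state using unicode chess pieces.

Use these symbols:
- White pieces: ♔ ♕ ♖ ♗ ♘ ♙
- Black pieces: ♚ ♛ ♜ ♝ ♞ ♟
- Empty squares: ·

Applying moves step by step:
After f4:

♜ ♞ ♝ ♛ ♚ ♝ ♞ ♜
♟ ♟ ♟ ♟ ♟ ♟ ♟ ♟
· · · · · · · ·
· · · · · · · ·
· · · · · ♙ · ·
· · · · · · · ·
♙ ♙ ♙ ♙ ♙ · ♙ ♙
♖ ♘ ♗ ♕ ♔ ♗ ♘ ♖


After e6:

♜ ♞ ♝ ♛ ♚ ♝ ♞ ♜
♟ ♟ ♟ ♟ · ♟ ♟ ♟
· · · · ♟ · · ·
· · · · · · · ·
· · · · · ♙ · ·
· · · · · · · ·
♙ ♙ ♙ ♙ ♙ · ♙ ♙
♖ ♘ ♗ ♕ ♔ ♗ ♘ ♖


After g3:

♜ ♞ ♝ ♛ ♚ ♝ ♞ ♜
♟ ♟ ♟ ♟ · ♟ ♟ ♟
· · · · ♟ · · ·
· · · · · · · ·
· · · · · ♙ · ·
· · · · · · ♙ ·
♙ ♙ ♙ ♙ ♙ · · ♙
♖ ♘ ♗ ♕ ♔ ♗ ♘ ♖


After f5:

♜ ♞ ♝ ♛ ♚ ♝ ♞ ♜
♟ ♟ ♟ ♟ · · ♟ ♟
· · · · ♟ · · ·
· · · · · ♟ · ·
· · · · · ♙ · ·
· · · · · · ♙ ·
♙ ♙ ♙ ♙ ♙ · · ♙
♖ ♘ ♗ ♕ ♔ ♗ ♘ ♖


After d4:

♜ ♞ ♝ ♛ ♚ ♝ ♞ ♜
♟ ♟ ♟ ♟ · · ♟ ♟
· · · · ♟ · · ·
· · · · · ♟ · ·
· · · ♙ · ♙ · ·
· · · · · · ♙ ·
♙ ♙ ♙ · ♙ · · ♙
♖ ♘ ♗ ♕ ♔ ♗ ♘ ♖


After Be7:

♜ ♞ ♝ ♛ ♚ · ♞ ♜
♟ ♟ ♟ ♟ ♝ · ♟ ♟
· · · · ♟ · · ·
· · · · · ♟ · ·
· · · ♙ · ♙ · ·
· · · · · · ♙ ·
♙ ♙ ♙ · ♙ · · ♙
♖ ♘ ♗ ♕ ♔ ♗ ♘ ♖



  a b c d e f g h
  ─────────────────
8│♜ ♞ ♝ ♛ ♚ · ♞ ♜│8
7│♟ ♟ ♟ ♟ ♝ · ♟ ♟│7
6│· · · · ♟ · · ·│6
5│· · · · · ♟ · ·│5
4│· · · ♙ · ♙ · ·│4
3│· · · · · · ♙ ·│3
2│♙ ♙ ♙ · ♙ · · ♙│2
1│♖ ♘ ♗ ♕ ♔ ♗ ♘ ♖│1
  ─────────────────
  a b c d e f g h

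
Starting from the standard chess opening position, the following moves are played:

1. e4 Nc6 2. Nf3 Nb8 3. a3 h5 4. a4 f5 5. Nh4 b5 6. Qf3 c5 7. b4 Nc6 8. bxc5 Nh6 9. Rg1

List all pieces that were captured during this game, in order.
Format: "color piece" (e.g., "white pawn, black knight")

Tracking captures:
  bxc5: captured black pawn

black pawn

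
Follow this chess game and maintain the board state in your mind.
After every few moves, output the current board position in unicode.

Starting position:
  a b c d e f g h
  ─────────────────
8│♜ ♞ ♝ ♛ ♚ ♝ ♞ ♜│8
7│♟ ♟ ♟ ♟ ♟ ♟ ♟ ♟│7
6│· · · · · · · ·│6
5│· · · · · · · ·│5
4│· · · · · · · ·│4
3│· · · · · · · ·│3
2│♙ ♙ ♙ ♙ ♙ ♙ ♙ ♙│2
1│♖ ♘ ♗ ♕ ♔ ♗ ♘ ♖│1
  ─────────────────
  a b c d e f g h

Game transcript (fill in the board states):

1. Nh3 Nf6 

  a b c d e f g h
  ─────────────────
8│♜ ♞ ♝ ♛ ♚ ♝ · ♜│8
7│♟ ♟ ♟ ♟ ♟ ♟ ♟ ♟│7
6│· · · · · ♞ · ·│6
5│· · · · · · · ·│5
4│· · · · · · · ·│4
3│· · · · · · · ♘│3
2│♙ ♙ ♙ ♙ ♙ ♙ ♙ ♙│2
1│♖ ♘ ♗ ♕ ♔ ♗ · ♖│1
  ─────────────────
  a b c d e f g h

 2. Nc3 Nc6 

  a b c d e f g h
  ─────────────────
8│♜ · ♝ ♛ ♚ ♝ · ♜│8
7│♟ ♟ ♟ ♟ ♟ ♟ ♟ ♟│7
6│· · ♞ · · ♞ · ·│6
5│· · · · · · · ·│5
4│· · · · · · · ·│4
3│· · ♘ · · · · ♘│3
2│♙ ♙ ♙ ♙ ♙ ♙ ♙ ♙│2
1│♖ · ♗ ♕ ♔ ♗ · ♖│1
  ─────────────────
  a b c d e f g h

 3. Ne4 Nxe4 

  a b c d e f g h
  ─────────────────
8│♜ · ♝ ♛ ♚ ♝ · ♜│8
7│♟ ♟ ♟ ♟ ♟ ♟ ♟ ♟│7
6│· · ♞ · · · · ·│6
5│· · · · · · · ·│5
4│· · · · ♞ · · ·│4
3│· · · · · · · ♘│3
2│♙ ♙ ♙ ♙ ♙ ♙ ♙ ♙│2
1│♖ · ♗ ♕ ♔ ♗ · ♖│1
  ─────────────────
  a b c d e f g h

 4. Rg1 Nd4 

  a b c d e f g h
  ─────────────────
8│♜ · ♝ ♛ ♚ ♝ · ♜│8
7│♟ ♟ ♟ ♟ ♟ ♟ ♟ ♟│7
6│· · · · · · · ·│6
5│· · · · · · · ·│5
4│· · · ♞ ♞ · · ·│4
3│· · · · · · · ♘│3
2│♙ ♙ ♙ ♙ ♙ ♙ ♙ ♙│2
1│♖ · ♗ ♕ ♔ ♗ ♖ ·│1
  ─────────────────
  a b c d e f g h

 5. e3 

  a b c d e f g h
  ─────────────────
8│♜ · ♝ ♛ ♚ ♝ · ♜│8
7│♟ ♟ ♟ ♟ ♟ ♟ ♟ ♟│7
6│· · · · · · · ·│6
5│· · · · · · · ·│5
4│· · · ♞ ♞ · · ·│4
3│· · · · ♙ · · ♘│3
2│♙ ♙ ♙ ♙ · ♙ ♙ ♙│2
1│♖ · ♗ ♕ ♔ ♗ ♖ ·│1
  ─────────────────
  a b c d e f g h


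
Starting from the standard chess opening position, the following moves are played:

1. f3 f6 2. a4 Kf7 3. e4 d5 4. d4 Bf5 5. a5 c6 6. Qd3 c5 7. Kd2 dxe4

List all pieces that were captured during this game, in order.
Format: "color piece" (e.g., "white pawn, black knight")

Tracking captures:
  dxe4: captured white pawn

white pawn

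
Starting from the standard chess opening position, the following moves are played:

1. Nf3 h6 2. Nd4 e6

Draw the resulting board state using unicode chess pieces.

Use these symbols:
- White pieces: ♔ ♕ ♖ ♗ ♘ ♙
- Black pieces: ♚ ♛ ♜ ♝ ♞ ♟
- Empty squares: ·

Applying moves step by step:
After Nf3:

♜ ♞ ♝ ♛ ♚ ♝ ♞ ♜
♟ ♟ ♟ ♟ ♟ ♟ ♟ ♟
· · · · · · · ·
· · · · · · · ·
· · · · · · · ·
· · · · · ♘ · ·
♙ ♙ ♙ ♙ ♙ ♙ ♙ ♙
♖ ♘ ♗ ♕ ♔ ♗ · ♖


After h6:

♜ ♞ ♝ ♛ ♚ ♝ ♞ ♜
♟ ♟ ♟ ♟ ♟ ♟ ♟ ·
· · · · · · · ♟
· · · · · · · ·
· · · · · · · ·
· · · · · ♘ · ·
♙ ♙ ♙ ♙ ♙ ♙ ♙ ♙
♖ ♘ ♗ ♕ ♔ ♗ · ♖


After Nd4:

♜ ♞ ♝ ♛ ♚ ♝ ♞ ♜
♟ ♟ ♟ ♟ ♟ ♟ ♟ ·
· · · · · · · ♟
· · · · · · · ·
· · · ♘ · · · ·
· · · · · · · ·
♙ ♙ ♙ ♙ ♙ ♙ ♙ ♙
♖ ♘ ♗ ♕ ♔ ♗ · ♖


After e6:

♜ ♞ ♝ ♛ ♚ ♝ ♞ ♜
♟ ♟ ♟ ♟ · ♟ ♟ ·
· · · · ♟ · · ♟
· · · · · · · ·
· · · ♘ · · · ·
· · · · · · · ·
♙ ♙ ♙ ♙ ♙ ♙ ♙ ♙
♖ ♘ ♗ ♕ ♔ ♗ · ♖



  a b c d e f g h
  ─────────────────
8│♜ ♞ ♝ ♛ ♚ ♝ ♞ ♜│8
7│♟ ♟ ♟ ♟ · ♟ ♟ ·│7
6│· · · · ♟ · · ♟│6
5│· · · · · · · ·│5
4│· · · ♘ · · · ·│4
3│· · · · · · · ·│3
2│♙ ♙ ♙ ♙ ♙ ♙ ♙ ♙│2
1│♖ ♘ ♗ ♕ ♔ ♗ · ♖│1
  ─────────────────
  a b c d e f g h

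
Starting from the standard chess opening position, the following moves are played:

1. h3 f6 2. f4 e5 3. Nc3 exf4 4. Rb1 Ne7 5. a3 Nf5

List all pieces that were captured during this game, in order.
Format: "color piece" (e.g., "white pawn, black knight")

Tracking captures:
  exf4: captured white pawn

white pawn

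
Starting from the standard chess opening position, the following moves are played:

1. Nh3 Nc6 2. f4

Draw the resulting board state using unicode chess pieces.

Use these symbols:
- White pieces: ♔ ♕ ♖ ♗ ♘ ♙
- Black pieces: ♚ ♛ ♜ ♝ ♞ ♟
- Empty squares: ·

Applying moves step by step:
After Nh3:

♜ ♞ ♝ ♛ ♚ ♝ ♞ ♜
♟ ♟ ♟ ♟ ♟ ♟ ♟ ♟
· · · · · · · ·
· · · · · · · ·
· · · · · · · ·
· · · · · · · ♘
♙ ♙ ♙ ♙ ♙ ♙ ♙ ♙
♖ ♘ ♗ ♕ ♔ ♗ · ♖


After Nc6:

♜ · ♝ ♛ ♚ ♝ ♞ ♜
♟ ♟ ♟ ♟ ♟ ♟ ♟ ♟
· · ♞ · · · · ·
· · · · · · · ·
· · · · · · · ·
· · · · · · · ♘
♙ ♙ ♙ ♙ ♙ ♙ ♙ ♙
♖ ♘ ♗ ♕ ♔ ♗ · ♖


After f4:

♜ · ♝ ♛ ♚ ♝ ♞ ♜
♟ ♟ ♟ ♟ ♟ ♟ ♟ ♟
· · ♞ · · · · ·
· · · · · · · ·
· · · · · ♙ · ·
· · · · · · · ♘
♙ ♙ ♙ ♙ ♙ · ♙ ♙
♖ ♘ ♗ ♕ ♔ ♗ · ♖



  a b c d e f g h
  ─────────────────
8│♜ · ♝ ♛ ♚ ♝ ♞ ♜│8
7│♟ ♟ ♟ ♟ ♟ ♟ ♟ ♟│7
6│· · ♞ · · · · ·│6
5│· · · · · · · ·│5
4│· · · · · ♙ · ·│4
3│· · · · · · · ♘│3
2│♙ ♙ ♙ ♙ ♙ · ♙ ♙│2
1│♖ ♘ ♗ ♕ ♔ ♗ · ♖│1
  ─────────────────
  a b c d e f g h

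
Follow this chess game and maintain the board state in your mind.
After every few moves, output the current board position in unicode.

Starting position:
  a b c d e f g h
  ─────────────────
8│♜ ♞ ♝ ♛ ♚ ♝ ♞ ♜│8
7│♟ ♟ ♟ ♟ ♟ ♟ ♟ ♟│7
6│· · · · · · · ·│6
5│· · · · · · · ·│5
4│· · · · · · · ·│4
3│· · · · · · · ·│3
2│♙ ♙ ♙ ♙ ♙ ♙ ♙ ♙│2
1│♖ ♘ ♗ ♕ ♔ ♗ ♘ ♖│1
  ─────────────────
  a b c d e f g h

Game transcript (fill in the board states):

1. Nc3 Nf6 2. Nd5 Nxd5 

  a b c d e f g h
  ─────────────────
8│♜ ♞ ♝ ♛ ♚ ♝ · ♜│8
7│♟ ♟ ♟ ♟ ♟ ♟ ♟ ♟│7
6│· · · · · · · ·│6
5│· · · ♞ · · · ·│5
4│· · · · · · · ·│4
3│· · · · · · · ·│3
2│♙ ♙ ♙ ♙ ♙ ♙ ♙ ♙│2
1│♖ · ♗ ♕ ♔ ♗ ♘ ♖│1
  ─────────────────
  a b c d e f g h

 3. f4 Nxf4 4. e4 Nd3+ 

  a b c d e f g h
  ─────────────────
8│♜ ♞ ♝ ♛ ♚ ♝ · ♜│8
7│♟ ♟ ♟ ♟ ♟ ♟ ♟ ♟│7
6│· · · · · · · ·│6
5│· · · · · · · ·│5
4│· · · · ♙ · · ·│4
3│· · · ♞ · · · ·│3
2│♙ ♙ ♙ ♙ · · ♙ ♙│2
1│♖ · ♗ ♕ ♔ ♗ ♘ ♖│1
  ─────────────────
  a b c d e f g h

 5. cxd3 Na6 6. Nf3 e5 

  a b c d e f g h
  ─────────────────
8│♜ · ♝ ♛ ♚ ♝ · ♜│8
7│♟ ♟ ♟ ♟ · ♟ ♟ ♟│7
6│♞ · · · · · · ·│6
5│· · · · ♟ · · ·│5
4│· · · · ♙ · · ·│4
3│· · · ♙ · ♘ · ·│3
2│♙ ♙ · ♙ · · ♙ ♙│2
1│♖ · ♗ ♕ ♔ ♗ · ♖│1
  ─────────────────
  a b c d e f g h

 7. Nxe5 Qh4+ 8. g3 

  a b c d e f g h
  ─────────────────
8│♜ · ♝ · ♚ ♝ · ♜│8
7│♟ ♟ ♟ ♟ · ♟ ♟ ♟│7
6│♞ · · · · · · ·│6
5│· · · · ♘ · · ·│5
4│· · · · ♙ · · ♛│4
3│· · · ♙ · · ♙ ·│3
2│♙ ♙ · ♙ · · · ♙│2
1│♖ · ♗ ♕ ♔ ♗ · ♖│1
  ─────────────────
  a b c d e f g h


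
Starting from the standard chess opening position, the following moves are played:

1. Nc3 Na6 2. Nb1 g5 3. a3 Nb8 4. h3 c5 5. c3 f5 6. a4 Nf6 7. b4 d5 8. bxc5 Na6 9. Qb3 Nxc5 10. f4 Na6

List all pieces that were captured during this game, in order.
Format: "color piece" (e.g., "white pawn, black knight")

Tracking captures:
  bxc5: captured black pawn
  Nxc5: captured white pawn

black pawn, white pawn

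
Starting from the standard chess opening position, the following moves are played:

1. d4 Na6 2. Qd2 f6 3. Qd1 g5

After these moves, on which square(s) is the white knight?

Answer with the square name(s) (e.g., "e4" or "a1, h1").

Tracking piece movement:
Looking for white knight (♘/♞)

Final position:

  a b c d e f g h
  ─────────────────
8│♜ · ♝ ♛ ♚ ♝ ♞ ♜│8
7│♟ ♟ ♟ ♟ ♟ · · ♟│7
6│♞ · · · · ♟ · ·│6
5│· · · · · · ♟ ·│5
4│· · · ♙ · · · ·│4
3│· · · · · · · ·│3
2│♙ ♙ ♙ · ♙ ♙ ♙ ♙│2
1│♖ ♘ ♗ ♕ ♔ ♗ ♘ ♖│1
  ─────────────────
  a b c d e f g h


b1, g1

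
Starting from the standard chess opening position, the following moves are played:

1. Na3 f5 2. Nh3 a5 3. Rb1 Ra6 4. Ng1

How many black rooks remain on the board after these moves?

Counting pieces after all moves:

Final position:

  a b c d e f g h
  ─────────────────
8│· ♞ ♝ ♛ ♚ ♝ ♞ ♜│8
7│· ♟ ♟ ♟ ♟ · ♟ ♟│7
6│♜ · · · · · · ·│6
5│♟ · · · · ♟ · ·│5
4│· · · · · · · ·│4
3│♘ · · · · · · ·│3
2│♙ ♙ ♙ ♙ ♙ ♙ ♙ ♙│2
1│· ♖ ♗ ♕ ♔ ♗ ♘ ♖│1
  ─────────────────
  a b c d e f g h


2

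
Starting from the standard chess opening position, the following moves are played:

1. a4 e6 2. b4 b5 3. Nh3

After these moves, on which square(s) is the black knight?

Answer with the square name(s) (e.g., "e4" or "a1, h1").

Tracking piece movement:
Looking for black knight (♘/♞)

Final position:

  a b c d e f g h
  ─────────────────
8│♜ ♞ ♝ ♛ ♚ ♝ ♞ ♜│8
7│♟ · ♟ ♟ · ♟ ♟ ♟│7
6│· · · · ♟ · · ·│6
5│· ♟ · · · · · ·│5
4│♙ ♙ · · · · · ·│4
3│· · · · · · · ♘│3
2│· · ♙ ♙ ♙ ♙ ♙ ♙│2
1│♖ ♘ ♗ ♕ ♔ ♗ · ♖│1
  ─────────────────
  a b c d e f g h


b8, g8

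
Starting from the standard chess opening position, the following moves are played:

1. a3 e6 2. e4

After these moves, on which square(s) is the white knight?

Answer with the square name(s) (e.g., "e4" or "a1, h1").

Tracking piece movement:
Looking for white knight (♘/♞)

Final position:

  a b c d e f g h
  ─────────────────
8│♜ ♞ ♝ ♛ ♚ ♝ ♞ ♜│8
7│♟ ♟ ♟ ♟ · ♟ ♟ ♟│7
6│· · · · ♟ · · ·│6
5│· · · · · · · ·│5
4│· · · · ♙ · · ·│4
3│♙ · · · · · · ·│3
2│· ♙ ♙ ♙ · ♙ ♙ ♙│2
1│♖ ♘ ♗ ♕ ♔ ♗ ♘ ♖│1
  ─────────────────
  a b c d e f g h


b1, g1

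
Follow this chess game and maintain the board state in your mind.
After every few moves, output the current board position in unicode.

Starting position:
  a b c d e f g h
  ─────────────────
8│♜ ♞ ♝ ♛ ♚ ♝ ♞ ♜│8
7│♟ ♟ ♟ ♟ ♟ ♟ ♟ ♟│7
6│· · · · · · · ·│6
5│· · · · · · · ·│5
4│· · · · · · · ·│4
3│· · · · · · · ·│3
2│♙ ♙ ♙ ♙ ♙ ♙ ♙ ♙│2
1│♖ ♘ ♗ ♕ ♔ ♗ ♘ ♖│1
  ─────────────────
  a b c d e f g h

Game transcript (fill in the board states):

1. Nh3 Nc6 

  a b c d e f g h
  ─────────────────
8│♜ · ♝ ♛ ♚ ♝ ♞ ♜│8
7│♟ ♟ ♟ ♟ ♟ ♟ ♟ ♟│7
6│· · ♞ · · · · ·│6
5│· · · · · · · ·│5
4│· · · · · · · ·│4
3│· · · · · · · ♘│3
2│♙ ♙ ♙ ♙ ♙ ♙ ♙ ♙│2
1│♖ ♘ ♗ ♕ ♔ ♗ · ♖│1
  ─────────────────
  a b c d e f g h

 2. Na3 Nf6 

  a b c d e f g h
  ─────────────────
8│♜ · ♝ ♛ ♚ ♝ · ♜│8
7│♟ ♟ ♟ ♟ ♟ ♟ ♟ ♟│7
6│· · ♞ · · ♞ · ·│6
5│· · · · · · · ·│5
4│· · · · · · · ·│4
3│♘ · · · · · · ♘│3
2│♙ ♙ ♙ ♙ ♙ ♙ ♙ ♙│2
1│♖ · ♗ ♕ ♔ ♗ · ♖│1
  ─────────────────
  a b c d e f g h

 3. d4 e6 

  a b c d e f g h
  ─────────────────
8│♜ · ♝ ♛ ♚ ♝ · ♜│8
7│♟ ♟ ♟ ♟ · ♟ ♟ ♟│7
6│· · ♞ · ♟ ♞ · ·│6
5│· · · · · · · ·│5
4│· · · ♙ · · · ·│4
3│♘ · · · · · · ♘│3
2│♙ ♙ ♙ · ♙ ♙ ♙ ♙│2
1│♖ · ♗ ♕ ♔ ♗ · ♖│1
  ─────────────────
  a b c d e f g h

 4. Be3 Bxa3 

  a b c d e f g h
  ─────────────────
8│♜ · ♝ ♛ ♚ · · ♜│8
7│♟ ♟ ♟ ♟ · ♟ ♟ ♟│7
6│· · ♞ · ♟ ♞ · ·│6
5│· · · · · · · ·│5
4│· · · ♙ · · · ·│4
3│♝ · · · ♗ · · ♘│3
2│♙ ♙ ♙ · ♙ ♙ ♙ ♙│2
1│♖ · · ♕ ♔ ♗ · ♖│1
  ─────────────────
  a b c d e f g h

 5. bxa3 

  a b c d e f g h
  ─────────────────
8│♜ · ♝ ♛ ♚ · · ♜│8
7│♟ ♟ ♟ ♟ · ♟ ♟ ♟│7
6│· · ♞ · ♟ ♞ · ·│6
5│· · · · · · · ·│5
4│· · · ♙ · · · ·│4
3│♙ · · · ♗ · · ♘│3
2│♙ · ♙ · ♙ ♙ ♙ ♙│2
1│♖ · · ♕ ♔ ♗ · ♖│1
  ─────────────────
  a b c d e f g h


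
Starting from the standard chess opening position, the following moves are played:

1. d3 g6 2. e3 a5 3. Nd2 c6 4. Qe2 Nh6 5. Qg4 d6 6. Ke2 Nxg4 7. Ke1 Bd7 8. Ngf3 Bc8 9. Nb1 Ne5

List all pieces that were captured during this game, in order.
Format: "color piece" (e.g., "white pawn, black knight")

Tracking captures:
  Nxg4: captured white queen

white queen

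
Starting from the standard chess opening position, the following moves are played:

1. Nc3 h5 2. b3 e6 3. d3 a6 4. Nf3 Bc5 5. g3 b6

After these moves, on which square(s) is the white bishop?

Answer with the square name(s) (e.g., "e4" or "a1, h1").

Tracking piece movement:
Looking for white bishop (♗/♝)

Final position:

  a b c d e f g h
  ─────────────────
8│♜ ♞ ♝ ♛ ♚ · ♞ ♜│8
7│· · ♟ ♟ · ♟ ♟ ·│7
6│♟ ♟ · · ♟ · · ·│6
5│· · ♝ · · · · ♟│5
4│· · · · · · · ·│4
3│· ♙ ♘ ♙ · ♘ ♙ ·│3
2│♙ · ♙ · ♙ ♙ · ♙│2
1│♖ · ♗ ♕ ♔ ♗ · ♖│1
  ─────────────────
  a b c d e f g h


c1, f1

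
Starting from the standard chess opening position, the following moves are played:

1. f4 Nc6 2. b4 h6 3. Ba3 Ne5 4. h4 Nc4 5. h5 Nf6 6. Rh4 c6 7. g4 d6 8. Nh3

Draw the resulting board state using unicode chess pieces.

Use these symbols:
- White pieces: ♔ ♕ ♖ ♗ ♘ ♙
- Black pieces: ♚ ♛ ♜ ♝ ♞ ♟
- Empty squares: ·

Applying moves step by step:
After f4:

♜ ♞ ♝ ♛ ♚ ♝ ♞ ♜
♟ ♟ ♟ ♟ ♟ ♟ ♟ ♟
· · · · · · · ·
· · · · · · · ·
· · · · · ♙ · ·
· · · · · · · ·
♙ ♙ ♙ ♙ ♙ · ♙ ♙
♖ ♘ ♗ ♕ ♔ ♗ ♘ ♖


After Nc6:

♜ · ♝ ♛ ♚ ♝ ♞ ♜
♟ ♟ ♟ ♟ ♟ ♟ ♟ ♟
· · ♞ · · · · ·
· · · · · · · ·
· · · · · ♙ · ·
· · · · · · · ·
♙ ♙ ♙ ♙ ♙ · ♙ ♙
♖ ♘ ♗ ♕ ♔ ♗ ♘ ♖


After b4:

♜ · ♝ ♛ ♚ ♝ ♞ ♜
♟ ♟ ♟ ♟ ♟ ♟ ♟ ♟
· · ♞ · · · · ·
· · · · · · · ·
· ♙ · · · ♙ · ·
· · · · · · · ·
♙ · ♙ ♙ ♙ · ♙ ♙
♖ ♘ ♗ ♕ ♔ ♗ ♘ ♖


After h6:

♜ · ♝ ♛ ♚ ♝ ♞ ♜
♟ ♟ ♟ ♟ ♟ ♟ ♟ ·
· · ♞ · · · · ♟
· · · · · · · ·
· ♙ · · · ♙ · ·
· · · · · · · ·
♙ · ♙ ♙ ♙ · ♙ ♙
♖ ♘ ♗ ♕ ♔ ♗ ♘ ♖


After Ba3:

♜ · ♝ ♛ ♚ ♝ ♞ ♜
♟ ♟ ♟ ♟ ♟ ♟ ♟ ·
· · ♞ · · · · ♟
· · · · · · · ·
· ♙ · · · ♙ · ·
♗ · · · · · · ·
♙ · ♙ ♙ ♙ · ♙ ♙
♖ ♘ · ♕ ♔ ♗ ♘ ♖


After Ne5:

♜ · ♝ ♛ ♚ ♝ ♞ ♜
♟ ♟ ♟ ♟ ♟ ♟ ♟ ·
· · · · · · · ♟
· · · · ♞ · · ·
· ♙ · · · ♙ · ·
♗ · · · · · · ·
♙ · ♙ ♙ ♙ · ♙ ♙
♖ ♘ · ♕ ♔ ♗ ♘ ♖


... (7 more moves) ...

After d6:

♜ · ♝ ♛ ♚ ♝ · ♜
♟ ♟ · · ♟ ♟ ♟ ·
· · ♟ ♟ · ♞ · ♟
· · · · · · · ♙
· ♙ ♞ · · ♙ ♙ ♖
♗ · · · · · · ·
♙ · ♙ ♙ ♙ · · ·
♖ ♘ · ♕ ♔ ♗ ♘ ·


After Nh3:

♜ · ♝ ♛ ♚ ♝ · ♜
♟ ♟ · · ♟ ♟ ♟ ·
· · ♟ ♟ · ♞ · ♟
· · · · · · · ♙
· ♙ ♞ · · ♙ ♙ ♖
♗ · · · · · · ♘
♙ · ♙ ♙ ♙ · · ·
♖ ♘ · ♕ ♔ ♗ · ·



  a b c d e f g h
  ─────────────────
8│♜ · ♝ ♛ ♚ ♝ · ♜│8
7│♟ ♟ · · ♟ ♟ ♟ ·│7
6│· · ♟ ♟ · ♞ · ♟│6
5│· · · · · · · ♙│5
4│· ♙ ♞ · · ♙ ♙ ♖│4
3│♗ · · · · · · ♘│3
2│♙ · ♙ ♙ ♙ · · ·│2
1│♖ ♘ · ♕ ♔ ♗ · ·│1
  ─────────────────
  a b c d e f g h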